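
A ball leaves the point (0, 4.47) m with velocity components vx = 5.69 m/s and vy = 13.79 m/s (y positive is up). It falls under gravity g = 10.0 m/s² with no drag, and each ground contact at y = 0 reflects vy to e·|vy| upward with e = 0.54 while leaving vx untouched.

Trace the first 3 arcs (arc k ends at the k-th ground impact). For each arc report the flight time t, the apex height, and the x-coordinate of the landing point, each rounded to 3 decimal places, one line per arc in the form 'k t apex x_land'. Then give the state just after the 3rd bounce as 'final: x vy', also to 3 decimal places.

1 3.051 13.978 17.360
2 1.806 4.076 27.635
3 0.975 1.189 33.184
final: 33.184 2.633

Arc 1: start y=4.470, vy=13.790 → t=3.051, apex=13.978, x_land=17.360, impact vy=-16.720
  bounce: vy ← 0.54·16.720 = 9.029
Arc 2: start y=0.000, vy=9.029 → t=1.806, apex=4.076, x_land=27.635, impact vy=-9.029
  bounce: vy ← 0.54·9.029 = 4.876
Arc 3: start y=0.000, vy=4.876 → t=0.975, apex=1.189, x_land=33.184, impact vy=-4.876
  bounce: vy ← 0.54·4.876 = 2.633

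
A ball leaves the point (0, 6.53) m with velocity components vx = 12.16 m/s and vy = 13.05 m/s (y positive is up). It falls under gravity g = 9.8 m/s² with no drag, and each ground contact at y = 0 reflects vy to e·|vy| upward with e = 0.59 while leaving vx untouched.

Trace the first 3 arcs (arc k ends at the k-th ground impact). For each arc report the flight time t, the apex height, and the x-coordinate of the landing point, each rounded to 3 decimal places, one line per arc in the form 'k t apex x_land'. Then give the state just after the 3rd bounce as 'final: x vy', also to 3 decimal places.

Arc 1: start y=6.530, vy=13.050 → t=3.094, apex=15.219, x_land=37.623, impact vy=-17.271
  bounce: vy ← 0.59·17.271 = 10.190
Arc 2: start y=0.000, vy=10.190 → t=2.080, apex=5.298, x_land=62.911, impact vy=-10.190
  bounce: vy ← 0.59·10.190 = 6.012
Arc 3: start y=0.000, vy=6.012 → t=1.227, apex=1.844, x_land=77.830, impact vy=-6.012
  bounce: vy ← 0.59·6.012 = 3.547

1 3.094 15.219 37.623
2 2.080 5.298 62.911
3 1.227 1.844 77.830
final: 77.830 3.547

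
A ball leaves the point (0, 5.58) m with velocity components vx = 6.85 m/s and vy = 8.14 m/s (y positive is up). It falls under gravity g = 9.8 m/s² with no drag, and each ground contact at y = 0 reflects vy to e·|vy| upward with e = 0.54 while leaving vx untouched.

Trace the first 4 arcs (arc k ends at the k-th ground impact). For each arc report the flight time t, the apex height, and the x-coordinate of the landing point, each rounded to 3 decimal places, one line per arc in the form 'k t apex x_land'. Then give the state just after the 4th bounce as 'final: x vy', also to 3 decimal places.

Arc 1: start y=5.580, vy=8.140 → t=2.183, apex=8.961, x_land=14.953, impact vy=-13.252
  bounce: vy ← 0.54·13.252 = 7.156
Arc 2: start y=0.000, vy=7.156 → t=1.460, apex=2.613, x_land=24.957, impact vy=-7.156
  bounce: vy ← 0.54·7.156 = 3.864
Arc 3: start y=0.000, vy=3.864 → t=0.789, apex=0.762, x_land=30.359, impact vy=-3.864
  bounce: vy ← 0.54·3.864 = 2.087
Arc 4: start y=0.000, vy=2.087 → t=0.426, apex=0.222, x_land=33.277, impact vy=-2.087
  bounce: vy ← 0.54·2.087 = 1.127

1 2.183 8.961 14.953
2 1.460 2.613 24.957
3 0.789 0.762 30.359
4 0.426 0.222 33.277
final: 33.277 1.127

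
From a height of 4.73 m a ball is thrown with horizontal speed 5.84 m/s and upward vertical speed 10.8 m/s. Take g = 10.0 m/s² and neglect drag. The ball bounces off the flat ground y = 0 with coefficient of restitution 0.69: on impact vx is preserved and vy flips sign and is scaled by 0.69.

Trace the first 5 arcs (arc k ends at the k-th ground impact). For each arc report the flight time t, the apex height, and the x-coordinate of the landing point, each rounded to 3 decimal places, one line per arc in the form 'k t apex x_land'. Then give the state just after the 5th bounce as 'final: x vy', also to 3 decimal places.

1 2.533 10.562 14.795
2 2.006 5.029 26.508
3 1.384 2.394 34.591
4 0.955 1.140 40.167
5 0.659 0.543 44.015
final: 44.015 2.273

Arc 1: start y=4.730, vy=10.800 → t=2.533, apex=10.562, x_land=14.795, impact vy=-14.534
  bounce: vy ← 0.69·14.534 = 10.029
Arc 2: start y=0.000, vy=10.029 → t=2.006, apex=5.029, x_land=26.508, impact vy=-10.029
  bounce: vy ← 0.69·10.029 = 6.920
Arc 3: start y=0.000, vy=6.920 → t=1.384, apex=2.394, x_land=34.591, impact vy=-6.920
  bounce: vy ← 0.69·6.920 = 4.775
Arc 4: start y=0.000, vy=4.775 → t=0.955, apex=1.140, x_land=40.167, impact vy=-4.775
  bounce: vy ← 0.69·4.775 = 3.294
Arc 5: start y=0.000, vy=3.294 → t=0.659, apex=0.543, x_land=44.015, impact vy=-3.294
  bounce: vy ← 0.69·3.294 = 2.273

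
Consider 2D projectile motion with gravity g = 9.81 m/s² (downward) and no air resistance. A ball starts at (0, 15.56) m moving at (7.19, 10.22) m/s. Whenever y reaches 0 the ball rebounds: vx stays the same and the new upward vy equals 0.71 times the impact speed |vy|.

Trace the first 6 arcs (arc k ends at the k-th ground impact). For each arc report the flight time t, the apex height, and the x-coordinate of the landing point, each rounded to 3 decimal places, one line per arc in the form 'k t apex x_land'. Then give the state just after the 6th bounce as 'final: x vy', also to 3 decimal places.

Arc 1: start y=15.560, vy=10.220 → t=3.105, apex=20.884, x_land=22.326, impact vy=-20.242
  bounce: vy ← 0.71·20.242 = 14.372
Arc 2: start y=0.000, vy=14.372 → t=2.930, apex=10.527, x_land=43.393, impact vy=-14.372
  bounce: vy ← 0.71·14.372 = 10.204
Arc 3: start y=0.000, vy=10.204 → t=2.080, apex=5.307, x_land=58.351, impact vy=-10.204
  bounce: vy ← 0.71·10.204 = 7.245
Arc 4: start y=0.000, vy=7.245 → t=1.477, apex=2.675, x_land=68.970, impact vy=-7.245
  bounce: vy ← 0.71·7.245 = 5.144
Arc 5: start y=0.000, vy=5.144 → t=1.049, apex=1.349, x_land=76.511, impact vy=-5.144
  bounce: vy ← 0.71·5.144 = 3.652
Arc 6: start y=0.000, vy=3.652 → t=0.745, apex=0.680, x_land=81.864, impact vy=-3.652
  bounce: vy ← 0.71·3.652 = 2.593

1 3.105 20.884 22.326
2 2.930 10.527 43.393
3 2.080 5.307 58.351
4 1.477 2.675 68.970
5 1.049 1.349 76.511
6 0.745 0.680 81.864
final: 81.864 2.593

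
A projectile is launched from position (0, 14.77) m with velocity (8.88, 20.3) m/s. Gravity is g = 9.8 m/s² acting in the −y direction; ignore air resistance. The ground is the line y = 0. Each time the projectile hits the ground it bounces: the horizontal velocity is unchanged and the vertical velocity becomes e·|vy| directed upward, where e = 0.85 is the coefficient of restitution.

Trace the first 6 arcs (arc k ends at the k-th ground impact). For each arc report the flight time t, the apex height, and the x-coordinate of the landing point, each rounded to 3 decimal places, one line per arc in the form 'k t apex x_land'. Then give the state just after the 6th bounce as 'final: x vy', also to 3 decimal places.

Arc 1: start y=14.770, vy=20.300 → t=4.774, apex=35.795, x_land=42.395, impact vy=-26.487
  bounce: vy ← 0.85·26.487 = 22.514
Arc 2: start y=0.000, vy=22.514 → t=4.595, apex=25.862, x_land=83.197, impact vy=-22.514
  bounce: vy ← 0.85·22.514 = 19.137
Arc 3: start y=0.000, vy=19.137 → t=3.906, apex=18.685, x_land=117.878, impact vy=-19.137
  bounce: vy ← 0.85·19.137 = 16.267
Arc 4: start y=0.000, vy=16.267 → t=3.320, apex=13.500, x_land=147.357, impact vy=-16.267
  bounce: vy ← 0.85·16.267 = 13.827
Arc 5: start y=0.000, vy=13.827 → t=2.822, apex=9.754, x_land=172.414, impact vy=-13.827
  bounce: vy ← 0.85·13.827 = 11.753
Arc 6: start y=0.000, vy=11.753 → t=2.398, apex=7.047, x_land=193.712, impact vy=-11.753
  bounce: vy ← 0.85·11.753 = 9.990

1 4.774 35.795 42.395
2 4.595 25.862 83.197
3 3.906 18.685 117.878
4 3.320 13.500 147.357
5 2.822 9.754 172.414
6 2.398 7.047 193.712
final: 193.712 9.990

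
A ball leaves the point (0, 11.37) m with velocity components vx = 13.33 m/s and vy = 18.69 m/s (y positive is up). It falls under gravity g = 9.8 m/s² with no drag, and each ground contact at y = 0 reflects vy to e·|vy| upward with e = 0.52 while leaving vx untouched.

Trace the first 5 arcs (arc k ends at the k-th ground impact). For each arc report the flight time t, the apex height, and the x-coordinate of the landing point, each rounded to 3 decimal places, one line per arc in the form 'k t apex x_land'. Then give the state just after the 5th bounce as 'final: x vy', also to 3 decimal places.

1 4.348 29.192 57.958
2 2.538 7.894 91.796
3 1.320 2.134 109.391
4 0.686 0.577 118.541
5 0.357 0.156 123.299
final: 123.299 0.909

Arc 1: start y=11.370, vy=18.690 → t=4.348, apex=29.192, x_land=57.958, impact vy=-23.920
  bounce: vy ← 0.52·23.920 = 12.438
Arc 2: start y=0.000, vy=12.438 → t=2.538, apex=7.894, x_land=91.796, impact vy=-12.438
  bounce: vy ← 0.52·12.438 = 6.468
Arc 3: start y=0.000, vy=6.468 → t=1.320, apex=2.134, x_land=109.391, impact vy=-6.468
  bounce: vy ← 0.52·6.468 = 3.363
Arc 4: start y=0.000, vy=3.363 → t=0.686, apex=0.577, x_land=118.541, impact vy=-3.363
  bounce: vy ← 0.52·3.363 = 1.749
Arc 5: start y=0.000, vy=1.749 → t=0.357, apex=0.156, x_land=123.299, impact vy=-1.749
  bounce: vy ← 0.52·1.749 = 0.909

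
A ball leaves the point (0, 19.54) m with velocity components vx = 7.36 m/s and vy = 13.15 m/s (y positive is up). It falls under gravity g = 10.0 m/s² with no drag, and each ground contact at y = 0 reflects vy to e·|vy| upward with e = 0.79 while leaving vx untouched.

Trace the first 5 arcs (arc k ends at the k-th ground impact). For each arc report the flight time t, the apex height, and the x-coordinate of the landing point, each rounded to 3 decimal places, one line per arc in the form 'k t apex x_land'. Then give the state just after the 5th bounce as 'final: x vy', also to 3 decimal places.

1 3.689 28.186 27.153
2 3.751 17.591 54.763
3 2.964 10.979 76.575
4 2.341 6.852 93.807
5 1.850 4.276 107.419
final: 107.419 7.306

Arc 1: start y=19.540, vy=13.150 → t=3.689, apex=28.186, x_land=27.153, impact vy=-23.743
  bounce: vy ← 0.79·23.743 = 18.757
Arc 2: start y=0.000, vy=18.757 → t=3.751, apex=17.591, x_land=54.763, impact vy=-18.757
  bounce: vy ← 0.79·18.757 = 14.818
Arc 3: start y=0.000, vy=14.818 → t=2.964, apex=10.979, x_land=76.575, impact vy=-14.818
  bounce: vy ← 0.79·14.818 = 11.706
Arc 4: start y=0.000, vy=11.706 → t=2.341, apex=6.852, x_land=93.807, impact vy=-11.706
  bounce: vy ← 0.79·11.706 = 9.248
Arc 5: start y=0.000, vy=9.248 → t=1.850, apex=4.276, x_land=107.419, impact vy=-9.248
  bounce: vy ← 0.79·9.248 = 7.306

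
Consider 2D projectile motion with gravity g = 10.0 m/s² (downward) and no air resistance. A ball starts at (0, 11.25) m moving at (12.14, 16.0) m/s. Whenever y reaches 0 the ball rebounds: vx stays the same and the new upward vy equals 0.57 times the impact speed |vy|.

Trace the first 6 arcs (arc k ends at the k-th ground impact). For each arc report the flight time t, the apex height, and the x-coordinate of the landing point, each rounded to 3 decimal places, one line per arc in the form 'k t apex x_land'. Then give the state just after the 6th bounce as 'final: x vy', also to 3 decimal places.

1 3.793 24.050 46.049
2 2.500 7.814 76.402
3 1.425 2.539 93.703
4 0.812 0.825 103.564
5 0.463 0.268 109.185
6 0.264 0.087 112.389
final: 112.389 0.752

Arc 1: start y=11.250, vy=16.000 → t=3.793, apex=24.050, x_land=46.049, impact vy=-21.932
  bounce: vy ← 0.57·21.932 = 12.501
Arc 2: start y=0.000, vy=12.501 → t=2.500, apex=7.814, x_land=76.402, impact vy=-12.501
  bounce: vy ← 0.57·12.501 = 7.126
Arc 3: start y=0.000, vy=7.126 → t=1.425, apex=2.539, x_land=93.703, impact vy=-7.126
  bounce: vy ← 0.57·7.126 = 4.062
Arc 4: start y=0.000, vy=4.062 → t=0.812, apex=0.825, x_land=103.564, impact vy=-4.062
  bounce: vy ← 0.57·4.062 = 2.315
Arc 5: start y=0.000, vy=2.315 → t=0.463, apex=0.268, x_land=109.185, impact vy=-2.315
  bounce: vy ← 0.57·2.315 = 1.320
Arc 6: start y=0.000, vy=1.320 → t=0.264, apex=0.087, x_land=112.389, impact vy=-1.320
  bounce: vy ← 0.57·1.320 = 0.752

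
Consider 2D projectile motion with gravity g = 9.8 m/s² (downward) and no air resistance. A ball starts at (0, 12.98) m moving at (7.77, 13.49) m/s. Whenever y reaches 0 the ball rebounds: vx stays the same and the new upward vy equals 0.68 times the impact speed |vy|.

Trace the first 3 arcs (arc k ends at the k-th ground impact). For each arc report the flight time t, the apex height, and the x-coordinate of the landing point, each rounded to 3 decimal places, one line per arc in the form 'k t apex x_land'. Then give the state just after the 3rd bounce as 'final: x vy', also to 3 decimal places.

Arc 1: start y=12.980, vy=13.490 → t=3.508, apex=22.265, x_land=27.258, impact vy=-20.890
  bounce: vy ← 0.68·20.890 = 14.205
Arc 2: start y=0.000, vy=14.205 → t=2.899, apex=10.295, x_land=49.784, impact vy=-14.205
  bounce: vy ← 0.68·14.205 = 9.659
Arc 3: start y=0.000, vy=9.659 → t=1.971, apex=4.760, x_land=65.101, impact vy=-9.659
  bounce: vy ← 0.68·9.659 = 6.568

1 3.508 22.265 27.258
2 2.899 10.295 49.784
3 1.971 4.760 65.101
final: 65.101 6.568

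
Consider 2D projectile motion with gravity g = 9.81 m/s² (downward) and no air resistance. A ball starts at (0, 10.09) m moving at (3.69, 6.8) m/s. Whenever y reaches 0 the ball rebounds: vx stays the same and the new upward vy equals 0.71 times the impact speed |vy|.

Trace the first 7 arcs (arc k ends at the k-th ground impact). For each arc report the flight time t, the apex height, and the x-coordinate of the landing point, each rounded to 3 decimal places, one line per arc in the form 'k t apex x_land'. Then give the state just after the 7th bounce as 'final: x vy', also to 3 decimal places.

1 2.286 12.447 8.436
2 2.262 6.274 16.783
3 1.606 3.163 22.709
4 1.140 1.594 26.917
5 0.810 0.804 29.904
6 0.575 0.405 32.025
7 0.408 0.204 33.531
final: 33.531 1.421

Arc 1: start y=10.090, vy=6.800 → t=2.286, apex=12.447, x_land=8.436, impact vy=-15.627
  bounce: vy ← 0.71·15.627 = 11.095
Arc 2: start y=0.000, vy=11.095 → t=2.262, apex=6.274, x_land=16.783, impact vy=-11.095
  bounce: vy ← 0.71·11.095 = 7.878
Arc 3: start y=0.000, vy=7.878 → t=1.606, apex=3.163, x_land=22.709, impact vy=-7.878
  bounce: vy ← 0.71·7.878 = 5.593
Arc 4: start y=0.000, vy=5.593 → t=1.140, apex=1.594, x_land=26.917, impact vy=-5.593
  bounce: vy ← 0.71·5.593 = 3.971
Arc 5: start y=0.000, vy=3.971 → t=0.810, apex=0.804, x_land=29.904, impact vy=-3.971
  bounce: vy ← 0.71·3.971 = 2.819
Arc 6: start y=0.000, vy=2.819 → t=0.575, apex=0.405, x_land=32.025, impact vy=-2.819
  bounce: vy ← 0.71·2.819 = 2.002
Arc 7: start y=0.000, vy=2.002 → t=0.408, apex=0.204, x_land=33.531, impact vy=-2.002
  bounce: vy ← 0.71·2.002 = 1.421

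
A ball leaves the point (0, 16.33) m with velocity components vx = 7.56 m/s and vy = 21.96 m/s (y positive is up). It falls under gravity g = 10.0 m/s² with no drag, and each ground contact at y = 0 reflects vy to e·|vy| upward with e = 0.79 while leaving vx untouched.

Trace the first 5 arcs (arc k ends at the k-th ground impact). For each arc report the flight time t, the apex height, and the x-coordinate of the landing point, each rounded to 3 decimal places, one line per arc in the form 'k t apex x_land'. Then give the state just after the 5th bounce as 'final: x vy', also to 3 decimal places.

Arc 1: start y=16.330, vy=21.960 → t=5.040, apex=40.442, x_land=38.103, impact vy=-28.440
  bounce: vy ← 0.79·28.440 = 22.468
Arc 2: start y=0.000, vy=22.468 → t=4.494, apex=25.240, x_land=72.074, impact vy=-22.468
  bounce: vy ← 0.79·22.468 = 17.749
Arc 3: start y=0.000, vy=17.749 → t=3.550, apex=15.752, x_land=98.911, impact vy=-17.749
  bounce: vy ← 0.79·17.749 = 14.022
Arc 4: start y=0.000, vy=14.022 → t=2.804, apex=9.831, x_land=120.112, impact vy=-14.022
  bounce: vy ← 0.79·14.022 = 11.077
Arc 5: start y=0.000, vy=11.077 → t=2.215, apex=6.136, x_land=136.861, impact vy=-11.077
  bounce: vy ← 0.79·11.077 = 8.751

1 5.040 40.442 38.103
2 4.494 25.240 72.074
3 3.550 15.752 98.911
4 2.804 9.831 120.112
5 2.215 6.136 136.861
final: 136.861 8.751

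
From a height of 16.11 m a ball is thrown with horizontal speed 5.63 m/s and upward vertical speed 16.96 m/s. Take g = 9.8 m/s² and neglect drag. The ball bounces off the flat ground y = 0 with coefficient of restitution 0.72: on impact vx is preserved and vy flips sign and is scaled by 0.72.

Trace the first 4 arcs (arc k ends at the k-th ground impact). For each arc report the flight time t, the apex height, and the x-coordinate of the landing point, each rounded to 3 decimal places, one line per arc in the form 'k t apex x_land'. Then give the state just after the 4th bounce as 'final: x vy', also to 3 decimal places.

Arc 1: start y=16.110, vy=16.960 → t=4.237, apex=30.786, x_land=23.855, impact vy=-24.564
  bounce: vy ← 0.72·24.564 = 17.686
Arc 2: start y=0.000, vy=17.686 → t=3.609, apex=15.959, x_land=44.176, impact vy=-17.686
  bounce: vy ← 0.72·17.686 = 12.734
Arc 3: start y=0.000, vy=12.734 → t=2.599, apex=8.273, x_land=58.807, impact vy=-12.734
  bounce: vy ← 0.72·12.734 = 9.169
Arc 4: start y=0.000, vy=9.169 → t=1.871, apex=4.289, x_land=69.342, impact vy=-9.169
  bounce: vy ← 0.72·9.169 = 6.601

1 4.237 30.786 23.855
2 3.609 15.959 44.176
3 2.599 8.273 58.807
4 1.871 4.289 69.342
final: 69.342 6.601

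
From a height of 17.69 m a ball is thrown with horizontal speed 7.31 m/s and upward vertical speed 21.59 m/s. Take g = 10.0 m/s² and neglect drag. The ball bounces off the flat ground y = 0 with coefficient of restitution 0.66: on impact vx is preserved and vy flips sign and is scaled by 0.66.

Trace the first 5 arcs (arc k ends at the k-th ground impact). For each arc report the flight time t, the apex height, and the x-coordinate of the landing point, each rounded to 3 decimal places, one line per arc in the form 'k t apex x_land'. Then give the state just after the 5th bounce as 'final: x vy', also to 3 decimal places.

Arc 1: start y=17.690, vy=21.590 → t=5.022, apex=40.996, x_land=36.714, impact vy=-28.634
  bounce: vy ← 0.66·28.634 = 18.899
Arc 2: start y=0.000, vy=18.899 → t=3.780, apex=17.858, x_land=64.344, impact vy=-18.899
  bounce: vy ← 0.66·18.899 = 12.473
Arc 3: start y=0.000, vy=12.473 → t=2.495, apex=7.779, x_land=82.580, impact vy=-12.473
  bounce: vy ← 0.66·12.473 = 8.232
Arc 4: start y=0.000, vy=8.232 → t=1.646, apex=3.389, x_land=94.615, impact vy=-8.232
  bounce: vy ← 0.66·8.232 = 5.433
Arc 5: start y=0.000, vy=5.433 → t=1.087, apex=1.476, x_land=102.559, impact vy=-5.433
  bounce: vy ← 0.66·5.433 = 3.586

1 5.022 40.996 36.714
2 3.780 17.858 64.344
3 2.495 7.779 82.580
4 1.646 3.389 94.615
5 1.087 1.476 102.559
final: 102.559 3.586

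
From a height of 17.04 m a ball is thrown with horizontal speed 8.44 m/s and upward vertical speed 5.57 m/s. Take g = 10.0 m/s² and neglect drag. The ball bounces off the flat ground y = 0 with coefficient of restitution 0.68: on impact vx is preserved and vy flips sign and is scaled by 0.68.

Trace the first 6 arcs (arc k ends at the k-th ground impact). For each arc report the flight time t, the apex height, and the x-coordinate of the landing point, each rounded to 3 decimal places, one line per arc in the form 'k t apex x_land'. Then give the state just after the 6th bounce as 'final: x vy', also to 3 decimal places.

1 2.485 18.591 20.976
2 2.622 8.597 43.109
3 1.783 3.975 58.160
4 1.213 1.838 68.395
5 0.825 0.850 75.354
6 0.561 0.393 80.087
final: 80.087 1.906

Arc 1: start y=17.040, vy=5.570 → t=2.485, apex=18.591, x_land=20.976, impact vy=-19.283
  bounce: vy ← 0.68·19.283 = 13.112
Arc 2: start y=0.000, vy=13.112 → t=2.622, apex=8.597, x_land=43.109, impact vy=-13.112
  bounce: vy ← 0.68·13.112 = 8.916
Arc 3: start y=0.000, vy=8.916 → t=1.783, apex=3.975, x_land=58.160, impact vy=-8.916
  bounce: vy ← 0.68·8.916 = 6.063
Arc 4: start y=0.000, vy=6.063 → t=1.213, apex=1.838, x_land=68.395, impact vy=-6.063
  bounce: vy ← 0.68·6.063 = 4.123
Arc 5: start y=0.000, vy=4.123 → t=0.825, apex=0.850, x_land=75.354, impact vy=-4.123
  bounce: vy ← 0.68·4.123 = 2.804
Arc 6: start y=0.000, vy=2.804 → t=0.561, apex=0.393, x_land=80.087, impact vy=-2.804
  bounce: vy ← 0.68·2.804 = 1.906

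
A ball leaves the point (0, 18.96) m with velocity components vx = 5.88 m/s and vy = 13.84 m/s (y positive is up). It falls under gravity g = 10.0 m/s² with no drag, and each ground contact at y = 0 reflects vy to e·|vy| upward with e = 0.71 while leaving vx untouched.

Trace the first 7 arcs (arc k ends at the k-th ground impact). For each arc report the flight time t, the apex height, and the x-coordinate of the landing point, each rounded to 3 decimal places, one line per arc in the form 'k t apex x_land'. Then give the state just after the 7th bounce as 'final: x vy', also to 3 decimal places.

Arc 1: start y=18.960, vy=13.840 → t=3.773, apex=28.537, x_land=22.185, impact vy=-23.890
  bounce: vy ← 0.71·23.890 = 16.962
Arc 2: start y=0.000, vy=16.962 → t=3.392, apex=14.386, x_land=42.133, impact vy=-16.962
  bounce: vy ← 0.71·16.962 = 12.043
Arc 3: start y=0.000, vy=12.043 → t=2.409, apex=7.252, x_land=56.296, impact vy=-12.043
  bounce: vy ← 0.71·12.043 = 8.551
Arc 4: start y=0.000, vy=8.551 → t=1.710, apex=3.656, x_land=66.351, impact vy=-8.551
  bounce: vy ← 0.71·8.551 = 6.071
Arc 5: start y=0.000, vy=6.071 → t=1.214, apex=1.843, x_land=73.490, impact vy=-6.071
  bounce: vy ← 0.71·6.071 = 4.310
Arc 6: start y=0.000, vy=4.310 → t=0.862, apex=0.929, x_land=78.559, impact vy=-4.310
  bounce: vy ← 0.71·4.310 = 3.060
Arc 7: start y=0.000, vy=3.060 → t=0.612, apex=0.468, x_land=82.158, impact vy=-3.060
  bounce: vy ← 0.71·3.060 = 2.173

1 3.773 28.537 22.185
2 3.392 14.386 42.133
3 2.409 7.252 56.296
4 1.710 3.656 66.351
5 1.214 1.843 73.490
6 0.862 0.929 78.559
7 0.612 0.468 82.158
final: 82.158 2.173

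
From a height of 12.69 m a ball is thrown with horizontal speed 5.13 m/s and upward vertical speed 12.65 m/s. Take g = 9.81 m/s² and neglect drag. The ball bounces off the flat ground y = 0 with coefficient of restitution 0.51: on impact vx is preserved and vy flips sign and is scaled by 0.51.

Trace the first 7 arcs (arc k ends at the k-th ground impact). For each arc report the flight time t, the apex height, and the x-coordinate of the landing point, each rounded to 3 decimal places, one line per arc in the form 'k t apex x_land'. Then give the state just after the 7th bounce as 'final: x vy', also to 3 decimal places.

Arc 1: start y=12.690, vy=12.650 → t=3.351, apex=20.846, x_land=17.191, impact vy=-20.224
  bounce: vy ← 0.51·20.224 = 10.314
Arc 2: start y=0.000, vy=10.314 → t=2.103, apex=5.422, x_land=27.978, impact vy=-10.314
  bounce: vy ← 0.51·10.314 = 5.260
Arc 3: start y=0.000, vy=5.260 → t=1.072, apex=1.410, x_land=33.480, impact vy=-5.260
  bounce: vy ← 0.51·5.260 = 2.683
Arc 4: start y=0.000, vy=2.683 → t=0.547, apex=0.367, x_land=36.285, impact vy=-2.683
  bounce: vy ← 0.51·2.683 = 1.368
Arc 5: start y=0.000, vy=1.368 → t=0.279, apex=0.095, x_land=37.716, impact vy=-1.368
  bounce: vy ← 0.51·1.368 = 0.698
Arc 6: start y=0.000, vy=0.698 → t=0.142, apex=0.025, x_land=38.446, impact vy=-0.698
  bounce: vy ← 0.51·0.698 = 0.356
Arc 7: start y=0.000, vy=0.356 → t=0.073, apex=0.006, x_land=38.818, impact vy=-0.356
  bounce: vy ← 0.51·0.356 = 0.181

1 3.351 20.846 17.191
2 2.103 5.422 27.978
3 1.072 1.410 33.480
4 0.547 0.367 36.285
5 0.279 0.095 37.716
6 0.142 0.025 38.446
7 0.073 0.006 38.818
final: 38.818 0.181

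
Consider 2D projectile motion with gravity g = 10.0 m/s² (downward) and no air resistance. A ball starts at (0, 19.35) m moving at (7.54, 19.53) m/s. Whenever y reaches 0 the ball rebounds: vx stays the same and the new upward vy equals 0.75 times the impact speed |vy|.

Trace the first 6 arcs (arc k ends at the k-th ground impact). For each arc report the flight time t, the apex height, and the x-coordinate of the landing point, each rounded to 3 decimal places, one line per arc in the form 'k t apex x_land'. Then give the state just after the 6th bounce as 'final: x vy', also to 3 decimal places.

Arc 1: start y=19.350, vy=19.530 → t=4.725, apex=38.421, x_land=35.627, impact vy=-27.720
  bounce: vy ← 0.75·27.720 = 20.790
Arc 2: start y=0.000, vy=20.790 → t=4.158, apex=21.612, x_land=66.979, impact vy=-20.790
  bounce: vy ← 0.75·20.790 = 15.593
Arc 3: start y=0.000, vy=15.593 → t=3.119, apex=12.157, x_land=90.492, impact vy=-15.593
  bounce: vy ← 0.75·15.593 = 11.695
Arc 4: start y=0.000, vy=11.695 → t=2.339, apex=6.838, x_land=108.128, impact vy=-11.695
  bounce: vy ← 0.75·11.695 = 8.771
Arc 5: start y=0.000, vy=8.771 → t=1.754, apex=3.846, x_land=121.354, impact vy=-8.771
  bounce: vy ← 0.75·8.771 = 6.578
Arc 6: start y=0.000, vy=6.578 → t=1.316, apex=2.164, x_land=131.274, impact vy=-6.578
  bounce: vy ← 0.75·6.578 = 4.934

1 4.725 38.421 35.627
2 4.158 21.612 66.979
3 3.119 12.157 90.492
4 2.339 6.838 108.128
5 1.754 3.846 121.354
6 1.316 2.164 131.274
final: 131.274 4.934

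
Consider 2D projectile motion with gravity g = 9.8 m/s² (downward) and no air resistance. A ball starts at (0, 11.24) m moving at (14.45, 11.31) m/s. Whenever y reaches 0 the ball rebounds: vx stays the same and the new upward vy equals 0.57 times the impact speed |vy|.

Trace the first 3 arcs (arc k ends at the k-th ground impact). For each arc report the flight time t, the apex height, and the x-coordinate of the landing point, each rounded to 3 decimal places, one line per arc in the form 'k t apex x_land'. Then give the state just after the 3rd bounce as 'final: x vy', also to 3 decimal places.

Arc 1: start y=11.240, vy=11.310 → t=3.058, apex=17.766, x_land=44.191, impact vy=-18.661
  bounce: vy ← 0.57·18.661 = 10.637
Arc 2: start y=0.000, vy=10.637 → t=2.171, apex=5.772, x_land=75.558, impact vy=-10.637
  bounce: vy ← 0.57·10.637 = 6.063
Arc 3: start y=0.000, vy=6.063 → t=1.237, apex=1.875, x_land=93.438, impact vy=-6.063
  bounce: vy ← 0.57·6.063 = 3.456

1 3.058 17.766 44.191
2 2.171 5.772 75.558
3 1.237 1.875 93.438
final: 93.438 3.456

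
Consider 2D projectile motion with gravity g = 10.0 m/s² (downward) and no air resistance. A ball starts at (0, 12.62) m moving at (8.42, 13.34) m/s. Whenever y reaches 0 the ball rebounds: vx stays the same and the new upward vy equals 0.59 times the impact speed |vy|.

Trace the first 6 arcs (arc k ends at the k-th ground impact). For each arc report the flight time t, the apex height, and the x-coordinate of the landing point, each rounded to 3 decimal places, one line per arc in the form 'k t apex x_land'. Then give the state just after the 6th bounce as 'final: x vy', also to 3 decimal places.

Arc 1: start y=12.620, vy=13.340 → t=3.409, apex=21.518, x_land=28.700, impact vy=-20.745
  bounce: vy ← 0.59·20.745 = 12.240
Arc 2: start y=0.000, vy=12.240 → t=2.448, apex=7.490, x_land=49.311, impact vy=-12.240
  bounce: vy ← 0.59·12.240 = 7.221
Arc 3: start y=0.000, vy=7.221 → t=1.444, apex=2.607, x_land=61.472, impact vy=-7.221
  bounce: vy ← 0.59·7.221 = 4.261
Arc 4: start y=0.000, vy=4.261 → t=0.852, apex=0.908, x_land=68.647, impact vy=-4.261
  bounce: vy ← 0.59·4.261 = 2.514
Arc 5: start y=0.000, vy=2.514 → t=0.503, apex=0.316, x_land=72.880, impact vy=-2.514
  bounce: vy ← 0.59·2.514 = 1.483
Arc 6: start y=0.000, vy=1.483 → t=0.297, apex=0.110, x_land=75.377, impact vy=-1.483
  bounce: vy ← 0.59·1.483 = 0.875

1 3.409 21.518 28.700
2 2.448 7.490 49.311
3 1.444 2.607 61.472
4 0.852 0.908 68.647
5 0.503 0.316 72.880
6 0.297 0.110 75.377
final: 75.377 0.875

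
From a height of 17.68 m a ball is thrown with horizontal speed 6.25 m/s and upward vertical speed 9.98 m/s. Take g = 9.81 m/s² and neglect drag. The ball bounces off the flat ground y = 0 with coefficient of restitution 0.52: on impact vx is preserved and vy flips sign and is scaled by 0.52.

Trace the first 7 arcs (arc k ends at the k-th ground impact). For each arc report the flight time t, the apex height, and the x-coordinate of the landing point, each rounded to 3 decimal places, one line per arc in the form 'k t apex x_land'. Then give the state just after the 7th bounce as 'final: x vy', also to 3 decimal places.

1 3.171 22.756 19.820
2 2.240 6.153 33.821
3 1.165 1.664 41.101
4 0.606 0.450 44.887
5 0.315 0.122 46.856
6 0.164 0.033 47.879
7 0.085 0.009 48.412
final: 48.412 0.217

Arc 1: start y=17.680, vy=9.980 → t=3.171, apex=22.756, x_land=19.820, impact vy=-21.130
  bounce: vy ← 0.52·21.130 = 10.988
Arc 2: start y=0.000, vy=10.988 → t=2.240, apex=6.153, x_land=33.821, impact vy=-10.988
  bounce: vy ← 0.52·10.988 = 5.714
Arc 3: start y=0.000, vy=5.714 → t=1.165, apex=1.664, x_land=41.101, impact vy=-5.714
  bounce: vy ← 0.52·5.714 = 2.971
Arc 4: start y=0.000, vy=2.971 → t=0.606, apex=0.450, x_land=44.887, impact vy=-2.971
  bounce: vy ← 0.52·2.971 = 1.545
Arc 5: start y=0.000, vy=1.545 → t=0.315, apex=0.122, x_land=46.856, impact vy=-1.545
  bounce: vy ← 0.52·1.545 = 0.803
Arc 6: start y=0.000, vy=0.803 → t=0.164, apex=0.033, x_land=47.879, impact vy=-0.803
  bounce: vy ← 0.52·0.803 = 0.418
Arc 7: start y=0.000, vy=0.418 → t=0.085, apex=0.009, x_land=48.412, impact vy=-0.418
  bounce: vy ← 0.52·0.418 = 0.217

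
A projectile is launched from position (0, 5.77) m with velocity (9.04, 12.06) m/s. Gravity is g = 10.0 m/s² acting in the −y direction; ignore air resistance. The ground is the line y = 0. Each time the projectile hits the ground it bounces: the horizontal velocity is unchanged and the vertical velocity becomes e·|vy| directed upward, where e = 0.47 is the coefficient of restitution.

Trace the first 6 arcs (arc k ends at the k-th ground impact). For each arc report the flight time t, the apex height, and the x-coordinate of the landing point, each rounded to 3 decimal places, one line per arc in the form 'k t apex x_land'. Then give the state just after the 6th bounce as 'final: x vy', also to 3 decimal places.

1 2.821 13.042 25.502
2 1.518 2.881 39.227
3 0.714 0.636 45.677
4 0.335 0.141 48.709
5 0.158 0.031 50.134
6 0.074 0.007 50.803
final: 50.803 0.174

Arc 1: start y=5.770, vy=12.060 → t=2.821, apex=13.042, x_land=25.502, impact vy=-16.151
  bounce: vy ← 0.47·16.151 = 7.591
Arc 2: start y=0.000, vy=7.591 → t=1.518, apex=2.881, x_land=39.227, impact vy=-7.591
  bounce: vy ← 0.47·7.591 = 3.568
Arc 3: start y=0.000, vy=3.568 → t=0.714, apex=0.636, x_land=45.677, impact vy=-3.568
  bounce: vy ← 0.47·3.568 = 1.677
Arc 4: start y=0.000, vy=1.677 → t=0.335, apex=0.141, x_land=48.709, impact vy=-1.677
  bounce: vy ← 0.47·1.677 = 0.788
Arc 5: start y=0.000, vy=0.788 → t=0.158, apex=0.031, x_land=50.134, impact vy=-0.788
  bounce: vy ← 0.47·0.788 = 0.370
Arc 6: start y=0.000, vy=0.370 → t=0.074, apex=0.007, x_land=50.803, impact vy=-0.370
  bounce: vy ← 0.47·0.370 = 0.174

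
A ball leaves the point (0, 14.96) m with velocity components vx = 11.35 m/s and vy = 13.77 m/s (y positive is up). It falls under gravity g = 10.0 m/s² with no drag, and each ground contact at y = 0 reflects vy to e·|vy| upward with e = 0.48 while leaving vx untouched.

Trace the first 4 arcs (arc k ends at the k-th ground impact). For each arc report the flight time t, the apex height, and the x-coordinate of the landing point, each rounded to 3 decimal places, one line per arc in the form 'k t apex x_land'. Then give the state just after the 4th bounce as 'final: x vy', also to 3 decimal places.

Arc 1: start y=14.960, vy=13.770 → t=3.588, apex=24.441, x_land=40.723, impact vy=-22.109
  bounce: vy ← 0.48·22.109 = 10.612
Arc 2: start y=0.000, vy=10.612 → t=2.122, apex=5.631, x_land=64.813, impact vy=-10.612
  bounce: vy ← 0.48·10.612 = 5.094
Arc 3: start y=0.000, vy=5.094 → t=1.019, apex=1.297, x_land=76.376, impact vy=-5.094
  bounce: vy ← 0.48·5.094 = 2.445
Arc 4: start y=0.000, vy=2.445 → t=0.489, apex=0.299, x_land=81.926, impact vy=-2.445
  bounce: vy ← 0.48·2.445 = 1.174

1 3.588 24.441 40.723
2 2.122 5.631 64.813
3 1.019 1.297 76.376
4 0.489 0.299 81.926
final: 81.926 1.174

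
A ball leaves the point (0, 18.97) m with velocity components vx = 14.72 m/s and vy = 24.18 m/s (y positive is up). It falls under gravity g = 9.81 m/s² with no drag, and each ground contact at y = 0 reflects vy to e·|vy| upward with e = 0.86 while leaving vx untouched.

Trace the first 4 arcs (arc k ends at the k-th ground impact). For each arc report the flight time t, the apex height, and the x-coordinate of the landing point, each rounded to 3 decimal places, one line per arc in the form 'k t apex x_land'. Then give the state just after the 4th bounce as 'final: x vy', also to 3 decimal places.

1 5.618 48.770 82.698
2 5.424 36.070 162.533
3 4.664 26.677 231.191
4 4.011 19.731 290.236
final: 290.236 16.921

Arc 1: start y=18.970, vy=24.180 → t=5.618, apex=48.770, x_land=82.698, impact vy=-30.933
  bounce: vy ← 0.86·30.933 = 26.603
Arc 2: start y=0.000, vy=26.603 → t=5.424, apex=36.070, x_land=162.533, impact vy=-26.603
  bounce: vy ← 0.86·26.603 = 22.878
Arc 3: start y=0.000, vy=22.878 → t=4.664, apex=26.677, x_land=231.191, impact vy=-22.878
  bounce: vy ← 0.86·22.878 = 19.675
Arc 4: start y=0.000, vy=19.675 → t=4.011, apex=19.731, x_land=290.236, impact vy=-19.675
  bounce: vy ← 0.86·19.675 = 16.921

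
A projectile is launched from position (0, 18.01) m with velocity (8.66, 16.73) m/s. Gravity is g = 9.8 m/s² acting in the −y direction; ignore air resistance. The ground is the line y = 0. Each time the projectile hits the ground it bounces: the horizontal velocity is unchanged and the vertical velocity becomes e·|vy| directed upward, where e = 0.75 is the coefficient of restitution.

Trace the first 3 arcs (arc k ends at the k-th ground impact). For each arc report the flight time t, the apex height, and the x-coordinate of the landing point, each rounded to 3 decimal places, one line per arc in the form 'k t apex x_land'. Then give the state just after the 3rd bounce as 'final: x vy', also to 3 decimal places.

1 4.274 32.290 37.015
2 3.851 18.163 70.361
3 2.888 10.217 95.371
final: 95.371 10.613

Arc 1: start y=18.010, vy=16.730 → t=4.274, apex=32.290, x_land=37.015, impact vy=-25.157
  bounce: vy ← 0.75·25.157 = 18.868
Arc 2: start y=0.000, vy=18.868 → t=3.851, apex=18.163, x_land=70.361, impact vy=-18.868
  bounce: vy ← 0.75·18.868 = 14.151
Arc 3: start y=0.000, vy=14.151 → t=2.888, apex=10.217, x_land=95.371, impact vy=-14.151
  bounce: vy ← 0.75·14.151 = 10.613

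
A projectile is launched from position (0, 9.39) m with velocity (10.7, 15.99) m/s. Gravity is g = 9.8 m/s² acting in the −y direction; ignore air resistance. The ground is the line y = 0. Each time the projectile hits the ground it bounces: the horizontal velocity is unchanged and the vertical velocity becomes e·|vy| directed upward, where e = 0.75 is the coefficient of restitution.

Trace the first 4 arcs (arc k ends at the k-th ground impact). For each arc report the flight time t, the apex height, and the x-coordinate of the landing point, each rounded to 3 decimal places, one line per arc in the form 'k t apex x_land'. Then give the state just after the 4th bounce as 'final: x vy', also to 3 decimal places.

1 3.771 22.435 40.354
2 3.210 12.620 74.697
3 2.407 7.099 100.454
4 1.805 3.993 119.772
final: 119.772 6.635

Arc 1: start y=9.390, vy=15.990 → t=3.771, apex=22.435, x_land=40.354, impact vy=-20.970
  bounce: vy ← 0.75·20.970 = 15.727
Arc 2: start y=0.000, vy=15.727 → t=3.210, apex=12.620, x_land=74.697, impact vy=-15.727
  bounce: vy ← 0.75·15.727 = 11.795
Arc 3: start y=0.000, vy=11.795 → t=2.407, apex=7.099, x_land=100.454, impact vy=-11.795
  bounce: vy ← 0.75·11.795 = 8.847
Arc 4: start y=0.000, vy=8.847 → t=1.805, apex=3.993, x_land=119.772, impact vy=-8.847
  bounce: vy ← 0.75·8.847 = 6.635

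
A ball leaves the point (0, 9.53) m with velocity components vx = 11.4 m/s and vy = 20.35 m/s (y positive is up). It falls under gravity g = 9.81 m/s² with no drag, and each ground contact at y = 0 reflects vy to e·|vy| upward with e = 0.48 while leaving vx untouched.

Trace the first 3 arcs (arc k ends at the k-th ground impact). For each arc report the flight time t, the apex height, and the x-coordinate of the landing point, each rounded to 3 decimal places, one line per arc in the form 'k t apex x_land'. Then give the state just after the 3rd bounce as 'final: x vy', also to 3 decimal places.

Arc 1: start y=9.530, vy=20.350 → t=4.574, apex=30.637, x_land=52.139, impact vy=-24.517
  bounce: vy ← 0.48·24.517 = 11.768
Arc 2: start y=0.000, vy=11.768 → t=2.399, apex=7.059, x_land=79.491, impact vy=-11.768
  bounce: vy ← 0.48·11.768 = 5.649
Arc 3: start y=0.000, vy=5.649 → t=1.152, apex=1.626, x_land=92.620, impact vy=-5.649
  bounce: vy ← 0.48·5.649 = 2.711

1 4.574 30.637 52.139
2 2.399 7.059 79.491
3 1.152 1.626 92.620
final: 92.620 2.711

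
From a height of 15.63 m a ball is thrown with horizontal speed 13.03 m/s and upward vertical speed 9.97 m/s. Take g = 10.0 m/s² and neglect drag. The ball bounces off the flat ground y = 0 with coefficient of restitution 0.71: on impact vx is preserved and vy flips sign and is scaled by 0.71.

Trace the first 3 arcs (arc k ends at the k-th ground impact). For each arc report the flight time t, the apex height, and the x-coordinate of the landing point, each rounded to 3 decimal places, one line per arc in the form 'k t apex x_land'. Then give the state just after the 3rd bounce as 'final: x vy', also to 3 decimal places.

1 3.027 20.600 39.439
2 2.882 10.384 76.995
3 2.046 5.235 103.660
final: 103.660 7.265

Arc 1: start y=15.630, vy=9.970 → t=3.027, apex=20.600, x_land=39.439, impact vy=-20.298
  bounce: vy ← 0.71·20.298 = 14.411
Arc 2: start y=0.000, vy=14.411 → t=2.882, apex=10.384, x_land=76.995, impact vy=-14.411
  bounce: vy ← 0.71·14.411 = 10.232
Arc 3: start y=0.000, vy=10.232 → t=2.046, apex=5.235, x_land=103.660, impact vy=-10.232
  bounce: vy ← 0.71·10.232 = 7.265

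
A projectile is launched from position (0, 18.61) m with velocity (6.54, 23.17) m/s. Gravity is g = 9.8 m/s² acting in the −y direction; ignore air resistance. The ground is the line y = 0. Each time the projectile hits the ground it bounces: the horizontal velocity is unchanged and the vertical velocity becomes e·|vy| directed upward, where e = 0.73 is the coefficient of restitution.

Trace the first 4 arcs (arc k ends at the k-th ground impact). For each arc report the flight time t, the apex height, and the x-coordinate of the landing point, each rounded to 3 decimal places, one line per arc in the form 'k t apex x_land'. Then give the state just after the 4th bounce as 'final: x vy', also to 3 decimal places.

Arc 1: start y=18.610, vy=23.170 → t=5.428, apex=46.000, x_land=35.501, impact vy=-30.027
  bounce: vy ← 0.73·30.027 = 21.920
Arc 2: start y=0.000, vy=21.920 → t=4.473, apex=24.514, x_land=64.757, impact vy=-21.920
  bounce: vy ← 0.73·21.920 = 16.001
Arc 3: start y=0.000, vy=16.001 → t=3.266, apex=13.063, x_land=86.113, impact vy=-16.001
  bounce: vy ← 0.73·16.001 = 11.681
Arc 4: start y=0.000, vy=11.681 → t=2.384, apex=6.961, x_land=101.704, impact vy=-11.681
  bounce: vy ← 0.73·11.681 = 8.527

1 5.428 46.000 35.501
2 4.473 24.514 64.757
3 3.266 13.063 86.113
4 2.384 6.961 101.704
final: 101.704 8.527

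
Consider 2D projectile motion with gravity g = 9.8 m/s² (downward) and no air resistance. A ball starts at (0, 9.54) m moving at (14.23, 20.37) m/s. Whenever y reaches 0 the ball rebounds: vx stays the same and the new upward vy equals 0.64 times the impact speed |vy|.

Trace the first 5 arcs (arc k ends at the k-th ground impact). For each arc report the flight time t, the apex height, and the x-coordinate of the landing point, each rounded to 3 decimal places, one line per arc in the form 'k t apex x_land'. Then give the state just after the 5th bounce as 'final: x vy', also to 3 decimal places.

Arc 1: start y=9.540, vy=20.370 → t=4.582, apex=30.710, x_land=65.203, impact vy=-24.534
  bounce: vy ← 0.64·24.534 = 15.702
Arc 2: start y=0.000, vy=15.702 → t=3.204, apex=12.579, x_land=110.802, impact vy=-15.702
  bounce: vy ← 0.64·15.702 = 10.049
Arc 3: start y=0.000, vy=10.049 → t=2.051, apex=5.152, x_land=139.985, impact vy=-10.049
  bounce: vy ← 0.64·10.049 = 6.431
Arc 4: start y=0.000, vy=6.431 → t=1.313, apex=2.110, x_land=158.663, impact vy=-6.431
  bounce: vy ← 0.64·6.431 = 4.116
Arc 5: start y=0.000, vy=4.116 → t=0.840, apex=0.864, x_land=170.617, impact vy=-4.116
  bounce: vy ← 0.64·4.116 = 2.634

1 4.582 30.710 65.203
2 3.204 12.579 110.802
3 2.051 5.152 139.985
4 1.313 2.110 158.663
5 0.840 0.864 170.617
final: 170.617 2.634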